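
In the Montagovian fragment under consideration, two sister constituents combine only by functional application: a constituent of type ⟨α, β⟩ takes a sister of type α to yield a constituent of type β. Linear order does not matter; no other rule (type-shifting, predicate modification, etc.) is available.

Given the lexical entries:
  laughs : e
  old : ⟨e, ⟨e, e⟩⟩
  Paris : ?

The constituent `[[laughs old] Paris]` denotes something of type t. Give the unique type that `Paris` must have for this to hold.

⟨⟨e, e⟩, t⟩

For [[laughs old] Paris] to have type t with [laughs old] of type ⟨e, e⟩, Paris must be the function: Paris : ⟨⟨e, e⟩, t⟩.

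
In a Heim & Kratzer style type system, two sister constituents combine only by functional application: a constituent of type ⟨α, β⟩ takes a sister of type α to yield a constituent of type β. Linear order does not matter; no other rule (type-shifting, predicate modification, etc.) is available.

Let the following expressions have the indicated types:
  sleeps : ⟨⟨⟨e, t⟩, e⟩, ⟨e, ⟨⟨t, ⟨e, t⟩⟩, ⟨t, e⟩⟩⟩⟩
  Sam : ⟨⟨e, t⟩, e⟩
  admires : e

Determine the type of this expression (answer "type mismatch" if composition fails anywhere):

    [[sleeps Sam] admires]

⟨⟨t, ⟨e, t⟩⟩, ⟨t, e⟩⟩

[sleeps Sam] — sleeps of type ⟨⟨⟨e, t⟩, e⟩, ⟨e, ⟨⟨t, ⟨e, t⟩⟩, ⟨t, e⟩⟩⟩⟩ combines with Sam of type ⟨⟨e, t⟩, e⟩: type ⟨e, ⟨⟨t, ⟨e, t⟩⟩, ⟨t, e⟩⟩⟩.
[[sleeps Sam] admires] — [sleeps Sam] of type ⟨e, ⟨⟨t, ⟨e, t⟩⟩, ⟨t, e⟩⟩⟩ combines with admires of type e: type ⟨⟨t, ⟨e, t⟩⟩, ⟨t, e⟩⟩.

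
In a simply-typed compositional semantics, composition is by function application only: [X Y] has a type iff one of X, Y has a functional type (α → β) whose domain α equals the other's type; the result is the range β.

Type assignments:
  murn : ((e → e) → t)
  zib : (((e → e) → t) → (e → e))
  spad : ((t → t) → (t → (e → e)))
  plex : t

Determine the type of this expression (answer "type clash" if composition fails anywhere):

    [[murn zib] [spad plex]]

At [murn zib], zib : (((e → e) → t) → (e → e)) takes murn : ((e → e) → t), giving (e → e).
[spad plex]: ((t → t) → (t → (e → e))) with t — neither is a function whose domain matches the other; composition fails here.

type clash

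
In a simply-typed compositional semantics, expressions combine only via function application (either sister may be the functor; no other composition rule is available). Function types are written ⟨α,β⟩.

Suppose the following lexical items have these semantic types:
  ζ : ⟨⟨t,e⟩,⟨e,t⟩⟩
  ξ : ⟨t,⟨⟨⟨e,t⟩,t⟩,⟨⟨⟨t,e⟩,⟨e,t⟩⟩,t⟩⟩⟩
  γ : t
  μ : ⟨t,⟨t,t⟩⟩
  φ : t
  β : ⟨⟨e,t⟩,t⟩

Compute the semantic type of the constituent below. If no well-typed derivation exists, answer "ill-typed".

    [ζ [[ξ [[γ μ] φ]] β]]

[γ μ]: ⟨t,⟨t,t⟩⟩ applied to t yields ⟨t,t⟩.
[[γ μ] φ]: ⟨t,t⟩ applied to t yields t.
[ξ [[γ μ] φ]]: ⟨t,⟨⟨⟨e,t⟩,t⟩,⟨⟨⟨t,e⟩,⟨e,t⟩⟩,t⟩⟩⟩ applied to t yields ⟨⟨⟨e,t⟩,t⟩,⟨⟨⟨t,e⟩,⟨e,t⟩⟩,t⟩⟩.
[[ξ [[γ μ] φ]] β]: ⟨⟨⟨e,t⟩,t⟩,⟨⟨⟨t,e⟩,⟨e,t⟩⟩,t⟩⟩ applied to ⟨⟨e,t⟩,t⟩ yields ⟨⟨⟨t,e⟩,⟨e,t⟩⟩,t⟩.
[ζ [[ξ [[γ μ] φ]] β]]: ⟨⟨⟨t,e⟩,⟨e,t⟩⟩,t⟩ applied to ⟨⟨t,e⟩,⟨e,t⟩⟩ yields t.

t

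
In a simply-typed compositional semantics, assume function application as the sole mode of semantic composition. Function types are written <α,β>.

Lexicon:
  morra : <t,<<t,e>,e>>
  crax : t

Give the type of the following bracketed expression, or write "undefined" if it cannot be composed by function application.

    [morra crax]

<<t,e>,e>

[morra crax]: functor morra : <t,<<t,e>,e>>, argument crax : t; result <<t,e>,e>.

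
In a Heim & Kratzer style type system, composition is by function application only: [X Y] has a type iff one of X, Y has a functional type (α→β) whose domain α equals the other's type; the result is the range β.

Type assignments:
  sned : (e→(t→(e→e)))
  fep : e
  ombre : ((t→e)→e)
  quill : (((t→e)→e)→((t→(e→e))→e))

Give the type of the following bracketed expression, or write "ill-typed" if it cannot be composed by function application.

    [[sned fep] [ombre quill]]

e

[sned fep]: functor sned : (e→(t→(e→e))), argument fep : e; result (t→(e→e)).
[ombre quill]: functor quill : (((t→e)→e)→((t→(e→e))→e)), argument ombre : ((t→e)→e); result ((t→(e→e))→e).
[[sned fep] [ombre quill]]: functor [ombre quill] : ((t→(e→e))→e), argument [sned fep] : (t→(e→e)); result e.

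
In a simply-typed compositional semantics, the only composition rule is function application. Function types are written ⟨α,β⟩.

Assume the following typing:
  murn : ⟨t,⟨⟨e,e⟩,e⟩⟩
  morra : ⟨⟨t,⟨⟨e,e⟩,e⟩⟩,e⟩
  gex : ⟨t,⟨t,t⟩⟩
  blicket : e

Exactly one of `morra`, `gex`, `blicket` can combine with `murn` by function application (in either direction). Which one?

morra — combines: morra : ⟨⟨t,⟨⟨e,e⟩,e⟩⟩,e⟩ takes murn : ⟨t,⟨⟨e,e⟩,e⟩⟩ as argument, giving e.
gex : ⟨t,⟨t,t⟩⟩ — neither side's domain matches the other.
blicket : e — neither side's domain matches the other.

morra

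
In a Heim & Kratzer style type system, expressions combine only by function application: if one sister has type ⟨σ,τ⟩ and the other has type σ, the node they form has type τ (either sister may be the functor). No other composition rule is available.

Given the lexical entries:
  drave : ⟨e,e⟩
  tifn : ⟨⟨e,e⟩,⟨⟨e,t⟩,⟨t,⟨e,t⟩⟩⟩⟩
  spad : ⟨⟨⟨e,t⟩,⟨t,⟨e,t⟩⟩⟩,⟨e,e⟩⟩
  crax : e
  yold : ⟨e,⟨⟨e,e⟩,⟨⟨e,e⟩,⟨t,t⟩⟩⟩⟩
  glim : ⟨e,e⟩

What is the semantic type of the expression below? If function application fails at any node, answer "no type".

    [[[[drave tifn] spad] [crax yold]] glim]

[drave tifn] — tifn of type ⟨⟨e,e⟩,⟨⟨e,t⟩,⟨t,⟨e,t⟩⟩⟩⟩ combines with drave of type ⟨e,e⟩: type ⟨⟨e,t⟩,⟨t,⟨e,t⟩⟩⟩.
[[drave tifn] spad] — spad of type ⟨⟨⟨e,t⟩,⟨t,⟨e,t⟩⟩⟩,⟨e,e⟩⟩ combines with [drave tifn] of type ⟨⟨e,t⟩,⟨t,⟨e,t⟩⟩⟩: type ⟨e,e⟩.
[crax yold] — yold of type ⟨e,⟨⟨e,e⟩,⟨⟨e,e⟩,⟨t,t⟩⟩⟩⟩ combines with crax of type e: type ⟨⟨e,e⟩,⟨⟨e,e⟩,⟨t,t⟩⟩⟩.
[[[drave tifn] spad] [crax yold]] — [crax yold] of type ⟨⟨e,e⟩,⟨⟨e,e⟩,⟨t,t⟩⟩⟩ combines with [[drave tifn] spad] of type ⟨e,e⟩: type ⟨⟨e,e⟩,⟨t,t⟩⟩.
[[[[drave tifn] spad] [crax yold]] glim] — [[[drave tifn] spad] [crax yold]] of type ⟨⟨e,e⟩,⟨t,t⟩⟩ combines with glim of type ⟨e,e⟩: type ⟨t,t⟩.

⟨t,t⟩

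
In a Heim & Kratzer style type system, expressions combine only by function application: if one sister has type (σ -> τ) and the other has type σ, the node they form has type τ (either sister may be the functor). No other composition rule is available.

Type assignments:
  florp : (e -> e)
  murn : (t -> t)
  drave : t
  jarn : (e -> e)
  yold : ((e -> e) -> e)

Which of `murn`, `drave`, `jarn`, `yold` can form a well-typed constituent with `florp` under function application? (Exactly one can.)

murn : (t -> t) — no; florp wants e, and murn wants t.
drave : t — no; florp wants e, and drave wants nothing (atomic).
jarn : (e -> e) — no; florp wants e, and jarn wants e.
yold — combines: yold : ((e -> e) -> e) takes florp : (e -> e) as argument, giving e.

yold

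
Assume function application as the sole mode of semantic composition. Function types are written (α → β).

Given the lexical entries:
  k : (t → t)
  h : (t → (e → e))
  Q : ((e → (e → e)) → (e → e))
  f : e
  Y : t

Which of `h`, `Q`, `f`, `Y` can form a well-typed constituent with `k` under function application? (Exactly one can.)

h : (t → (e → e)) — no; k wants t, and h wants t.
Q : ((e → (e → e)) → (e → e)) — no; k wants t, and Q wants (e → (e → e)).
f : e — no; k wants t, and f wants nothing (atomic).
Y — combines: k : (t → t) takes Y : t as argument, giving t.

Y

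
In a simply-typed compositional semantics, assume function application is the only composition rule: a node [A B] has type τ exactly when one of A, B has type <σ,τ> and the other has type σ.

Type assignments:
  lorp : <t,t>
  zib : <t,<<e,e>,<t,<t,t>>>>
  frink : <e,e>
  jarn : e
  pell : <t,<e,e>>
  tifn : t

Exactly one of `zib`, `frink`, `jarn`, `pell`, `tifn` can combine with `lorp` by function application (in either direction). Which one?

zib : <t,<<e,e>,<t,<t,t>>>> — no; lorp wants t, and zib wants t.
frink : <e,e> — no; lorp wants t, and frink wants e.
jarn : e — no; lorp wants t, and jarn wants nothing (atomic).
pell : <t,<e,e>> — no; lorp wants t, and pell wants t.
tifn — combines: lorp : <t,t> takes tifn : t as argument, giving t.

tifn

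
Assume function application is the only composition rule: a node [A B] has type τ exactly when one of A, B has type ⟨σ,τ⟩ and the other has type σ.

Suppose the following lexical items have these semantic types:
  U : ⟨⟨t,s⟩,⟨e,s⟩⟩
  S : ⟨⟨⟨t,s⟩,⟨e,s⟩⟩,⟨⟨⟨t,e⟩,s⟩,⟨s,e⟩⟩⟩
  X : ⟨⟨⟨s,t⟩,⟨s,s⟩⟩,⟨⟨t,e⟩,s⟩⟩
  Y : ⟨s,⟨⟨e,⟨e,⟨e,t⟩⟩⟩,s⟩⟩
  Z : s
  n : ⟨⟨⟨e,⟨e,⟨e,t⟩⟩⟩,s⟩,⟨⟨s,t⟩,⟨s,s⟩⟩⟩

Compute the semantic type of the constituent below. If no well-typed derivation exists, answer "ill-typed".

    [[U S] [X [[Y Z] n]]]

[U S]: S is ⟨⟨⟨t,s⟩,⟨e,s⟩⟩,⟨⟨⟨t,e⟩,s⟩,⟨s,e⟩⟩⟩, U is ⟨⟨t,s⟩,⟨e,s⟩⟩; result ⟨⟨⟨t,e⟩,s⟩,⟨s,e⟩⟩.
[Y Z]: Y is ⟨s,⟨⟨e,⟨e,⟨e,t⟩⟩⟩,s⟩⟩, Z is s; result ⟨⟨e,⟨e,⟨e,t⟩⟩⟩,s⟩.
[[Y Z] n]: n is ⟨⟨⟨e,⟨e,⟨e,t⟩⟩⟩,s⟩,⟨⟨s,t⟩,⟨s,s⟩⟩⟩, [Y Z] is ⟨⟨e,⟨e,⟨e,t⟩⟩⟩,s⟩; result ⟨⟨s,t⟩,⟨s,s⟩⟩.
[X [[Y Z] n]]: X is ⟨⟨⟨s,t⟩,⟨s,s⟩⟩,⟨⟨t,e⟩,s⟩⟩, [[Y Z] n] is ⟨⟨s,t⟩,⟨s,s⟩⟩; result ⟨⟨t,e⟩,s⟩.
[[U S] [X [[Y Z] n]]]: [U S] is ⟨⟨⟨t,e⟩,s⟩,⟨s,e⟩⟩, [X [[Y Z] n]] is ⟨⟨t,e⟩,s⟩; result ⟨s,e⟩.

⟨s,e⟩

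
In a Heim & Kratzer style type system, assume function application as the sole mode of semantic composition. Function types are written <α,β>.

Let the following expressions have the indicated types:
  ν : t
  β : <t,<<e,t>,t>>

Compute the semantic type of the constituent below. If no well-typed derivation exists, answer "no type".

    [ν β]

[ν β]: β is <t,<<e,t>,t>>, ν is t; result <<e,t>,t>.

<<e,t>,t>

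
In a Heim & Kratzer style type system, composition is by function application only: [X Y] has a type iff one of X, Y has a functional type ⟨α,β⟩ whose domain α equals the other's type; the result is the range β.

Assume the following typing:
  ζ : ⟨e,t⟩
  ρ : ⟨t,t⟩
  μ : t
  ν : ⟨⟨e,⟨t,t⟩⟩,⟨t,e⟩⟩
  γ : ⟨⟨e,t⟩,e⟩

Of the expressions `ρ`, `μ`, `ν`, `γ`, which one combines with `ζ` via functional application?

γ

ρ : ⟨t,t⟩ — ζ needs e; ρ needs t; neither fits.
μ : t — ζ needs e; μ needs nothing (atomic); neither fits.
ν : ⟨⟨e,⟨t,t⟩⟩,⟨t,e⟩⟩ — ζ needs e; ν needs ⟨e,⟨t,t⟩⟩; neither fits.
γ — combines: γ : ⟨⟨e,t⟩,e⟩ takes ζ : ⟨e,t⟩ as argument, giving e.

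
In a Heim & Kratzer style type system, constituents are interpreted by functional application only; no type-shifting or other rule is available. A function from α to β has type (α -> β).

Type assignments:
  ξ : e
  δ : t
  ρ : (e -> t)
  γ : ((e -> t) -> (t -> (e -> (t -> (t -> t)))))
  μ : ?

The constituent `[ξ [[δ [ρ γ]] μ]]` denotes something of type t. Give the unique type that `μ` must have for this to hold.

[ξ [[δ [ρ γ]] μ]] must have type t. The sister ξ has type e; that is not a function onto t, so [[δ [ρ γ]] μ] must be the functor, of type (e -> t).
[[δ [ρ γ]] μ] must have type (e -> t). The sister [δ [ρ γ]] has type (e -> (t -> (t -> t))); that is not a function onto (e -> t), so μ must be the functor, of type ((e -> (t -> (t -> t))) -> (e -> t)).

((e -> (t -> (t -> t))) -> (e -> t))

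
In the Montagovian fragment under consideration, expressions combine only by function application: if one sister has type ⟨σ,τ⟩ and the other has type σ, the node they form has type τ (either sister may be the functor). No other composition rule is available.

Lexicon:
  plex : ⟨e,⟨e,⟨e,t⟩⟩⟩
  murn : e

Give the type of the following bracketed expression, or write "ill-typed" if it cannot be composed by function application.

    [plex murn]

⟨e,⟨e,t⟩⟩

[plex murn]: functor plex : ⟨e,⟨e,⟨e,t⟩⟩⟩, argument murn : e; result ⟨e,⟨e,t⟩⟩.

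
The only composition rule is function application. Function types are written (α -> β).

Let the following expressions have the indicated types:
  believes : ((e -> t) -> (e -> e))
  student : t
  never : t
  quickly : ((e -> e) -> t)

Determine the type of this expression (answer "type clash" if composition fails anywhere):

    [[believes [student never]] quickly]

At [student never]: neither t nor t can take the other as argument; the node is ill-typed.

type clash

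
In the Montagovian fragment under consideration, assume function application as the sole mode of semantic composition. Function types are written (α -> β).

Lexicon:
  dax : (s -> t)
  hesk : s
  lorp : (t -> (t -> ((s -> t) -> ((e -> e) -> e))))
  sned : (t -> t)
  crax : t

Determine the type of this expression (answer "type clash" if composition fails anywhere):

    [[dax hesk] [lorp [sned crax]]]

[dax hesk] — dax of type (s -> t) combines with hesk of type s: type t.
[sned crax] — sned of type (t -> t) combines with crax of type t: type t.
[lorp [sned crax]] — lorp of type (t -> (t -> ((s -> t) -> ((e -> e) -> e)))) combines with [sned crax] of type t: type (t -> ((s -> t) -> ((e -> e) -> e))).
[[dax hesk] [lorp [sned crax]]] — [lorp [sned crax]] of type (t -> ((s -> t) -> ((e -> e) -> e))) combines with [dax hesk] of type t: type ((s -> t) -> ((e -> e) -> e)).

((s -> t) -> ((e -> e) -> e))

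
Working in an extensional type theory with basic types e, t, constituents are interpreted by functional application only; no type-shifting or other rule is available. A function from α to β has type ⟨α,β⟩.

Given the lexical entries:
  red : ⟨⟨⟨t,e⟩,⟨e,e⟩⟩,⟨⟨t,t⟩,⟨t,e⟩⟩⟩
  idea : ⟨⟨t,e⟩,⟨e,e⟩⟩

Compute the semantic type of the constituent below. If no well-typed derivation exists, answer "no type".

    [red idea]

⟨⟨t,t⟩,⟨t,e⟩⟩

[red idea]: ⟨⟨⟨t,e⟩,⟨e,e⟩⟩,⟨⟨t,t⟩,⟨t,e⟩⟩⟩ applied to ⟨⟨t,e⟩,⟨e,e⟩⟩ yields ⟨⟨t,t⟩,⟨t,e⟩⟩.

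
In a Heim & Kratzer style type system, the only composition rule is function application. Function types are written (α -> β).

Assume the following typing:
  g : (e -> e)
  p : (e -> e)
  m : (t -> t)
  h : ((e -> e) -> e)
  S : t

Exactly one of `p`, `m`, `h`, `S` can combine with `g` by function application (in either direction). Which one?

h

p : (e -> e) — g needs e; p needs e; neither fits.
m : (t -> t) — g needs e; m needs t; neither fits.
h — combines: h : ((e -> e) -> e) takes g : (e -> e) as argument, giving e.
S : t — g needs e; S needs nothing (atomic); neither fits.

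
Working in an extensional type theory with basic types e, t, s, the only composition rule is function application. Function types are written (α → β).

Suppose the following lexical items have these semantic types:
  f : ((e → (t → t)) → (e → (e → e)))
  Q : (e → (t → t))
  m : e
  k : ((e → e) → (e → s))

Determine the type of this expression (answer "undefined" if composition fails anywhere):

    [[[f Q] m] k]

(e → s)

[f Q]: ((e → (t → t)) → (e → (e → e))) applied to (e → (t → t)) yields (e → (e → e)).
[[f Q] m]: (e → (e → e)) applied to e yields (e → e).
[[[f Q] m] k]: ((e → e) → (e → s)) applied to (e → e) yields (e → s).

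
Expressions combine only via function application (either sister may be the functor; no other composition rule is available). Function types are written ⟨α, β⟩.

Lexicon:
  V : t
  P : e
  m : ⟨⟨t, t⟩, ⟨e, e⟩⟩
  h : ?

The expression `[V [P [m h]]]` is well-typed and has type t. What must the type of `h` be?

For [V [P [m h]]] to have type t with V of type t, [P [m h]] must be the function: [P [m h]] : ⟨t, t⟩.
For [P [m h]] to have type ⟨t, t⟩ with P of type e, [m h] must be the function: [m h] : ⟨e, ⟨t, t⟩⟩.
For [m h] to have type ⟨e, ⟨t, t⟩⟩ with m of type ⟨⟨t, t⟩, ⟨e, e⟩⟩, h must be the function: h : ⟨⟨⟨t, t⟩, ⟨e, e⟩⟩, ⟨e, ⟨t, t⟩⟩⟩.

⟨⟨⟨t, t⟩, ⟨e, e⟩⟩, ⟨e, ⟨t, t⟩⟩⟩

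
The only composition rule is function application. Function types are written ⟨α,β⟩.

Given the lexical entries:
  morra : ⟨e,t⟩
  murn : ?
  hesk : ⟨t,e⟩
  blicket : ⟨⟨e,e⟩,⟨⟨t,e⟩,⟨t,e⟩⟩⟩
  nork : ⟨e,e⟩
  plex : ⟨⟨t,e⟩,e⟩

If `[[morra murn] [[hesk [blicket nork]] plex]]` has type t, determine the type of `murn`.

[[morra murn] [[hesk [blicket nork]] plex]] is required to be t. [[hesk [blicket nork]] plex] : e cannot yield t as functor, so [morra murn] : ⟨e,t⟩.
[morra murn] is required to be ⟨e,t⟩. morra : ⟨e,t⟩ cannot yield ⟨e,t⟩ as functor, so murn : ⟨⟨e,t⟩,⟨e,t⟩⟩.

⟨⟨e,t⟩,⟨e,t⟩⟩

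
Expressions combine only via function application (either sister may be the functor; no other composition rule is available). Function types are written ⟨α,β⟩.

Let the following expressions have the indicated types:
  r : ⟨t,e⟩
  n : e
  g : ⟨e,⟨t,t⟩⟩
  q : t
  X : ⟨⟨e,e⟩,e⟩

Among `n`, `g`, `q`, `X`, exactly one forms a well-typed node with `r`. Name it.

n : e — r needs t; n needs nothing (atomic); neither fits.
g : ⟨e,⟨t,t⟩⟩ — r needs t; g needs e; neither fits.
q — combines: r : ⟨t,e⟩ takes q : t as argument, giving e.
X : ⟨⟨e,e⟩,e⟩ — r needs t; X needs ⟨e,e⟩; neither fits.

q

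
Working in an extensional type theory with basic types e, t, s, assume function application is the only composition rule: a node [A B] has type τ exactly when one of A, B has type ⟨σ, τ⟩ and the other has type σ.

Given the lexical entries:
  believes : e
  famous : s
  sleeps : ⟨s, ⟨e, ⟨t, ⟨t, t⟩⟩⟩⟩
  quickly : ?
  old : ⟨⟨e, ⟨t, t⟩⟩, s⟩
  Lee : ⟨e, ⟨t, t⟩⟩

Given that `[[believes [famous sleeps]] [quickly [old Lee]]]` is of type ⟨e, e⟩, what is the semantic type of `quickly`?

[[believes [famous sleeps]] [quickly [old Lee]]] is required to be ⟨e, e⟩. [believes [famous sleeps]] : ⟨t, ⟨t, t⟩⟩ cannot yield ⟨e, e⟩ as functor, so [quickly [old Lee]] : ⟨⟨t, ⟨t, t⟩⟩, ⟨e, e⟩⟩.
[quickly [old Lee]] is required to be ⟨⟨t, ⟨t, t⟩⟩, ⟨e, e⟩⟩. [old Lee] : s cannot yield ⟨⟨t, ⟨t, t⟩⟩, ⟨e, e⟩⟩ as functor, so quickly : ⟨s, ⟨⟨t, ⟨t, t⟩⟩, ⟨e, e⟩⟩⟩.

⟨s, ⟨⟨t, ⟨t, t⟩⟩, ⟨e, e⟩⟩⟩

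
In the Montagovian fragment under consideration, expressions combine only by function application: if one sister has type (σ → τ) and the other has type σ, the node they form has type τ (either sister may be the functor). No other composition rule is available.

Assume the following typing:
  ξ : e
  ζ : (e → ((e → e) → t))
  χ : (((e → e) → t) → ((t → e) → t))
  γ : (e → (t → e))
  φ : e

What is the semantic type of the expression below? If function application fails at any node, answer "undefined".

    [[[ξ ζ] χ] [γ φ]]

t

[ξ ζ]: ζ is (e → ((e → e) → t)), ξ is e; result ((e → e) → t).
[[ξ ζ] χ]: χ is (((e → e) → t) → ((t → e) → t)), [ξ ζ] is ((e → e) → t); result ((t → e) → t).
[γ φ]: γ is (e → (t → e)), φ is e; result (t → e).
[[[ξ ζ] χ] [γ φ]]: [[ξ ζ] χ] is ((t → e) → t), [γ φ] is (t → e); result t.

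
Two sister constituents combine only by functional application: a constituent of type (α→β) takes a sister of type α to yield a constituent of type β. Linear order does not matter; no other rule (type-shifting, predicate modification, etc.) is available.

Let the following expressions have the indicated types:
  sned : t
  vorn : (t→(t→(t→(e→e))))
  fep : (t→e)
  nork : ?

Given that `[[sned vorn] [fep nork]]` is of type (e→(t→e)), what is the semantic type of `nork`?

For [[sned vorn] [fep nork]] to have type (e→(t→e)) with [sned vorn] of type (t→(t→(e→e))), [fep nork] must be the function: [fep nork] : ((t→(t→(e→e)))→(e→(t→e))).
For [fep nork] to have type ((t→(t→(e→e)))→(e→(t→e))) with fep of type (t→e), nork must be the function: nork : ((t→e)→((t→(t→(e→e)))→(e→(t→e)))).

((t→e)→((t→(t→(e→e)))→(e→(t→e))))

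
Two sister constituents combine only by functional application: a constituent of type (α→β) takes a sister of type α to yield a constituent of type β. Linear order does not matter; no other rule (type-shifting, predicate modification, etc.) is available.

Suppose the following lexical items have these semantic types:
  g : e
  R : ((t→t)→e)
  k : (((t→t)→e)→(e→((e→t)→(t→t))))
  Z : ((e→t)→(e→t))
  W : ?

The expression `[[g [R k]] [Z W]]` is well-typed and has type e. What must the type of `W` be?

At [[g [R k]] [Z W]] (required: e): [g [R k]] is ((e→t)→(t→t)), which is not a function with range e; hence [Z W] is the functor — type (((e→t)→(t→t))→e).
At [Z W] (required: (((e→t)→(t→t))→e)): Z is ((e→t)→(e→t)), which is not a function with range (((e→t)→(t→t))→e); hence W is the functor — type (((e→t)→(e→t))→(((e→t)→(t→t))→e)).

(((e→t)→(e→t))→(((e→t)→(t→t))→e))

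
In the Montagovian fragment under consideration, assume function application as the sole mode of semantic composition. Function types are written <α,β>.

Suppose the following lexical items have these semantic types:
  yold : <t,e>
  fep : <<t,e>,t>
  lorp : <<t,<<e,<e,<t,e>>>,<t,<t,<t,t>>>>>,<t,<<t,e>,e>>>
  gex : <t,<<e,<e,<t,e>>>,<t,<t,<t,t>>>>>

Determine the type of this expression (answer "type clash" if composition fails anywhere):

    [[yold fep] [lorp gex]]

[yold fep]: <<t,e>,t> applied to <t,e> yields t.
[lorp gex]: <<t,<<e,<e,<t,e>>>,<t,<t,<t,t>>>>>,<t,<<t,e>,e>>> applied to <t,<<e,<e,<t,e>>>,<t,<t,<t,t>>>>> yields <t,<<t,e>,e>>.
[[yold fep] [lorp gex]]: <t,<<t,e>,e>> applied to t yields <<t,e>,e>.

<<t,e>,e>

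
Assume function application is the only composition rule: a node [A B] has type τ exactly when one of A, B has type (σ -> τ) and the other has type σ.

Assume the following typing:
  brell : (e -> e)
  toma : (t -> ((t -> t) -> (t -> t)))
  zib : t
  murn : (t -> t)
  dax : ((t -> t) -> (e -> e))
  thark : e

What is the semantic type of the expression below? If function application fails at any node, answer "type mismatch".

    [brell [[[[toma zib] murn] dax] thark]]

[toma zib]: toma is (t -> ((t -> t) -> (t -> t))), zib is t; result ((t -> t) -> (t -> t)).
[[toma zib] murn]: [toma zib] is ((t -> t) -> (t -> t)), murn is (t -> t); result (t -> t).
[[[toma zib] murn] dax]: dax is ((t -> t) -> (e -> e)), [[toma zib] murn] is (t -> t); result (e -> e).
[[[[toma zib] murn] dax] thark]: [[[toma zib] murn] dax] is (e -> e), thark is e; result e.
[brell [[[[toma zib] murn] dax] thark]]: brell is (e -> e), [[[[toma zib] murn] dax] thark] is e; result e.

e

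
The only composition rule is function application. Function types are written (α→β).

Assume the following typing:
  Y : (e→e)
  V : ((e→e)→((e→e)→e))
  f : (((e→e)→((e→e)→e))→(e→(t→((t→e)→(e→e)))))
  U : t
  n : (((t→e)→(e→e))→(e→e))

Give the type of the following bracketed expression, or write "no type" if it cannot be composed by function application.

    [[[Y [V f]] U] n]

no type

[V f]: f is (((e→e)→((e→e)→e))→(e→(t→((t→e)→(e→e))))), V is ((e→e)→((e→e)→e)); result (e→(t→((t→e)→(e→e)))).
[Y [V f]]: (e→e) and (e→(t→((t→e)→(e→e)))) cannot combine by function application — type clash.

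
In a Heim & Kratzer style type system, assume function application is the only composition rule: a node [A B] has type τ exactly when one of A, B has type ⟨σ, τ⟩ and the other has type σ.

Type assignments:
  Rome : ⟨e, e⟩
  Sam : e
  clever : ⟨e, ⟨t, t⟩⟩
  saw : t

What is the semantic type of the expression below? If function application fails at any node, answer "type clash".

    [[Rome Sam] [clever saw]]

type clash

[Rome Sam]: ⟨e, e⟩ applied to e yields e.
[clever saw]: ⟨e, ⟨t, t⟩⟩ with t — neither is a function whose domain matches the other; composition fails here.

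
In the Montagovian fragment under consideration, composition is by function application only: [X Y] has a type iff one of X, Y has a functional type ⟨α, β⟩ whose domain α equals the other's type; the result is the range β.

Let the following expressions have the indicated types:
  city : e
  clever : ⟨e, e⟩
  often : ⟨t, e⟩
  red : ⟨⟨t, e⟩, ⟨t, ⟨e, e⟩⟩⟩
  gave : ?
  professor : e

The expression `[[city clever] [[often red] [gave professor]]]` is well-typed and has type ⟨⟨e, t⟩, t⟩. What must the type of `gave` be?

[[city clever] [[often red] [gave professor]]] must have type ⟨⟨e, t⟩, t⟩. The sister [city clever] has type e; that is not a function onto ⟨⟨e, t⟩, t⟩, so [[often red] [gave professor]] must be the functor, of type ⟨e, ⟨⟨e, t⟩, t⟩⟩.
[[often red] [gave professor]] must have type ⟨e, ⟨⟨e, t⟩, t⟩⟩. The sister [often red] has type ⟨t, ⟨e, e⟩⟩; that is not a function onto ⟨e, ⟨⟨e, t⟩, t⟩⟩, so [gave professor] must be the functor, of type ⟨⟨t, ⟨e, e⟩⟩, ⟨e, ⟨⟨e, t⟩, t⟩⟩⟩.
[gave professor] must have type ⟨⟨t, ⟨e, e⟩⟩, ⟨e, ⟨⟨e, t⟩, t⟩⟩⟩. The sister professor has type e; that is not a function onto ⟨⟨t, ⟨e, e⟩⟩, ⟨e, ⟨⟨e, t⟩, t⟩⟩⟩, so gave must be the functor, of type ⟨e, ⟨⟨t, ⟨e, e⟩⟩, ⟨e, ⟨⟨e, t⟩, t⟩⟩⟩⟩.

⟨e, ⟨⟨t, ⟨e, e⟩⟩, ⟨e, ⟨⟨e, t⟩, t⟩⟩⟩⟩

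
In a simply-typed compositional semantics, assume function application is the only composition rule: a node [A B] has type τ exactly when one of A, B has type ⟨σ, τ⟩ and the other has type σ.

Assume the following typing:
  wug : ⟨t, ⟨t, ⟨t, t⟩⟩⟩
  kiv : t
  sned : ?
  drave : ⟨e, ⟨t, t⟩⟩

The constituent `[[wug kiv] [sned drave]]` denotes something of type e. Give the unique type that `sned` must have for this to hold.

⟨⟨e, ⟨t, t⟩⟩, ⟨⟨t, ⟨t, t⟩⟩, e⟩⟩

For [[wug kiv] [sned drave]] to have type e with [wug kiv] of type ⟨t, ⟨t, t⟩⟩, [sned drave] must be the function: [sned drave] : ⟨⟨t, ⟨t, t⟩⟩, e⟩.
For [sned drave] to have type ⟨⟨t, ⟨t, t⟩⟩, e⟩ with drave of type ⟨e, ⟨t, t⟩⟩, sned must be the function: sned : ⟨⟨e, ⟨t, t⟩⟩, ⟨⟨t, ⟨t, t⟩⟩, e⟩⟩.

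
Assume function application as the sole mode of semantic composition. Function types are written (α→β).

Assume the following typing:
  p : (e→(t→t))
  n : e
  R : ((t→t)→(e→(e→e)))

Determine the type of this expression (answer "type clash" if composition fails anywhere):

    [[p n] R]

[p n]: functor p : (e→(t→t)), argument n : e; result (t→t).
[[p n] R]: functor R : ((t→t)→(e→(e→e))), argument [p n] : (t→t); result (e→(e→e)).

(e→(e→e))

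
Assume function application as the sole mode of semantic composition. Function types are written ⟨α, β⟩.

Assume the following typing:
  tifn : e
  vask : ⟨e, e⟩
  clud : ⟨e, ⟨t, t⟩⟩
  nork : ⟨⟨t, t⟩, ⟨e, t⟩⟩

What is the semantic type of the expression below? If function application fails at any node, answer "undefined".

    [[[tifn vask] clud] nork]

At [tifn vask], vask : ⟨e, e⟩ takes tifn : e, giving e.
At [[tifn vask] clud], clud : ⟨e, ⟨t, t⟩⟩ takes [tifn vask] : e, giving ⟨t, t⟩.
At [[[tifn vask] clud] nork], nork : ⟨⟨t, t⟩, ⟨e, t⟩⟩ takes [[tifn vask] clud] : ⟨t, t⟩, giving ⟨e, t⟩.

⟨e, t⟩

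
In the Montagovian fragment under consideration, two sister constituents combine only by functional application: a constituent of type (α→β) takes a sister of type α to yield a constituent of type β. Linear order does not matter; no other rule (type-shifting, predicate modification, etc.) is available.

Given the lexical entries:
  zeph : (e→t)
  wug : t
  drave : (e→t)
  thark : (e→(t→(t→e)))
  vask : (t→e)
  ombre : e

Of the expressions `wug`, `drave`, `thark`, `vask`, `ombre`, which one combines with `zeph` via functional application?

wug : t — neither side's domain matches the other.
drave : (e→t) — neither side's domain matches the other.
thark : (e→(t→(t→e))) — neither side's domain matches the other.
vask : (t→e) — neither side's domain matches the other.
ombre — combines: zeph : (e→t) takes ombre : e as argument, giving t.

ombre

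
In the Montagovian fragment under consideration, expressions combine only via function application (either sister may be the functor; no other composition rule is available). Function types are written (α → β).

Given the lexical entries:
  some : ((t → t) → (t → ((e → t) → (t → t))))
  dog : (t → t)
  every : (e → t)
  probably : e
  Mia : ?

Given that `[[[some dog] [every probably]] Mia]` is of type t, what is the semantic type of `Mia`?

(((e → t) → (t → t)) → t)

[[[some dog] [every probably]] Mia] is required to be t. [[some dog] [every probably]] : ((e → t) → (t → t)) cannot yield t as functor, so Mia : (((e → t) → (t → t)) → t).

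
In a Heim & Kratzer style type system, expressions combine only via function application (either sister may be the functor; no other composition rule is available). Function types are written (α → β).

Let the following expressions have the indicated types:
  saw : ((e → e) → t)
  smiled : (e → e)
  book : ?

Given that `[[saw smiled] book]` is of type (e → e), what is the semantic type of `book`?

(t → (e → e))

For [[saw smiled] book] to have type (e → e) with [saw smiled] of type t, book must be the function: book : (t → (e → e)).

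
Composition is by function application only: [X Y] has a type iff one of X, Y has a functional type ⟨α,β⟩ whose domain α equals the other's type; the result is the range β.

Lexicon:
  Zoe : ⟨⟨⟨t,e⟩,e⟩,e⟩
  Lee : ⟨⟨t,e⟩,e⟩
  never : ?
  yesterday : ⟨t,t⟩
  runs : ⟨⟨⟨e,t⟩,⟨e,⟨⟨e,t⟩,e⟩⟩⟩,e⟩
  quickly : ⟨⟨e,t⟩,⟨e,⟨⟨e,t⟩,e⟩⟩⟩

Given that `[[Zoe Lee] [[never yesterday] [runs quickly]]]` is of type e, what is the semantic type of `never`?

At [[Zoe Lee] [[never yesterday] [runs quickly]]] (required: e): [Zoe Lee] is e, which is not a function with range e; hence [[never yesterday] [runs quickly]] is the functor — type ⟨e,e⟩.
At [[never yesterday] [runs quickly]] (required: ⟨e,e⟩): [runs quickly] is e, which is not a function with range ⟨e,e⟩; hence [never yesterday] is the functor — type ⟨e,⟨e,e⟩⟩.
At [never yesterday] (required: ⟨e,⟨e,e⟩⟩): yesterday is ⟨t,t⟩, which is not a function with range ⟨e,⟨e,e⟩⟩; hence never is the functor — type ⟨⟨t,t⟩,⟨e,⟨e,e⟩⟩⟩.

⟨⟨t,t⟩,⟨e,⟨e,e⟩⟩⟩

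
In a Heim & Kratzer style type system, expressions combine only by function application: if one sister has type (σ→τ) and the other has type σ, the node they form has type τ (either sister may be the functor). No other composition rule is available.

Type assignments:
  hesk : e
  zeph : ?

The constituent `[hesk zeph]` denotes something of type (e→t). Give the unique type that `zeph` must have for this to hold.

(e→(e→t))

At [hesk zeph] (required: (e→t)): hesk is e, which is not a function with range (e→t); hence zeph is the functor — type (e→(e→t)).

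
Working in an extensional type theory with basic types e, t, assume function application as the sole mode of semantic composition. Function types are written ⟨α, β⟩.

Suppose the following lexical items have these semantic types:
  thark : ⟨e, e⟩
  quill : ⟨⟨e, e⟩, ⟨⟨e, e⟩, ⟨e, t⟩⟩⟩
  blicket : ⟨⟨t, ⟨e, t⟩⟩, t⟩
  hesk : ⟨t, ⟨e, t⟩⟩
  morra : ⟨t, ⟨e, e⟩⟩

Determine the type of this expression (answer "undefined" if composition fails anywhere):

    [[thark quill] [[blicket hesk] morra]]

⟨e, t⟩

[thark quill]: functor quill : ⟨⟨e, e⟩, ⟨⟨e, e⟩, ⟨e, t⟩⟩⟩, argument thark : ⟨e, e⟩; result ⟨⟨e, e⟩, ⟨e, t⟩⟩.
[blicket hesk]: functor blicket : ⟨⟨t, ⟨e, t⟩⟩, t⟩, argument hesk : ⟨t, ⟨e, t⟩⟩; result t.
[[blicket hesk] morra]: functor morra : ⟨t, ⟨e, e⟩⟩, argument [blicket hesk] : t; result ⟨e, e⟩.
[[thark quill] [[blicket hesk] morra]]: functor [thark quill] : ⟨⟨e, e⟩, ⟨e, t⟩⟩, argument [[blicket hesk] morra] : ⟨e, e⟩; result ⟨e, t⟩.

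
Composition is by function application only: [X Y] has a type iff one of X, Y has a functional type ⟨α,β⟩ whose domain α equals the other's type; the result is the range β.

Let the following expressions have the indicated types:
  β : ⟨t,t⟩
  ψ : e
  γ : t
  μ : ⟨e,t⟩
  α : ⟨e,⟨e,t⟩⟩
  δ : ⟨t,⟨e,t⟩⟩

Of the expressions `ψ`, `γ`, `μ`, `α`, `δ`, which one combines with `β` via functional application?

ψ : e — β needs t; ψ needs nothing (atomic); neither fits.
γ — combines: β : ⟨t,t⟩ takes γ : t as argument, giving t.
μ : ⟨e,t⟩ — β needs t; μ needs e; neither fits.
α : ⟨e,⟨e,t⟩⟩ — β needs t; α needs e; neither fits.
δ : ⟨t,⟨e,t⟩⟩ — β needs t; δ needs t; neither fits.

γ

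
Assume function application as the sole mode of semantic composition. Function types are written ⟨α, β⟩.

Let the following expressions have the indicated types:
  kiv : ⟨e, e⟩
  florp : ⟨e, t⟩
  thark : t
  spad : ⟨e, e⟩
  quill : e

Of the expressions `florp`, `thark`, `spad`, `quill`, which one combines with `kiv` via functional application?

florp : ⟨e, t⟩ — kiv needs e; florp needs e; neither fits.
thark : t — kiv needs e; thark needs nothing (atomic); neither fits.
spad : ⟨e, e⟩ — kiv needs e; spad needs e; neither fits.
quill — combines: kiv : ⟨e, e⟩ takes quill : e as argument, giving e.

quill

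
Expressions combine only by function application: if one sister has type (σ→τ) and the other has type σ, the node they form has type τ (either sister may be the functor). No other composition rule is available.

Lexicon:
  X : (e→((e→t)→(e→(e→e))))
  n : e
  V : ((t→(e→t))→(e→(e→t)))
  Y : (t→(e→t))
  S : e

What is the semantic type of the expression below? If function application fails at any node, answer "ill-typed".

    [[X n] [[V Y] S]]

[X n]: (e→((e→t)→(e→(e→e)))) applied to e yields ((e→t)→(e→(e→e))).
[V Y]: ((t→(e→t))→(e→(e→t))) applied to (t→(e→t)) yields (e→(e→t)).
[[V Y] S]: (e→(e→t)) applied to e yields (e→t).
[[X n] [[V Y] S]]: ((e→t)→(e→(e→e))) applied to (e→t) yields (e→(e→e)).

(e→(e→e))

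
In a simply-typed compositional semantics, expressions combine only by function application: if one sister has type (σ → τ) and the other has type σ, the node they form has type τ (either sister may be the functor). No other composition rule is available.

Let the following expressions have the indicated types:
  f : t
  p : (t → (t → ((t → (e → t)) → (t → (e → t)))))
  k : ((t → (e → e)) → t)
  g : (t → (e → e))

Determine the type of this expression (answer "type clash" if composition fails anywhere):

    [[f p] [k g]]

((t → (e → t)) → (t → (e → t)))

[f p]: functor p : (t → (t → ((t → (e → t)) → (t → (e → t))))), argument f : t; result (t → ((t → (e → t)) → (t → (e → t)))).
[k g]: functor k : ((t → (e → e)) → t), argument g : (t → (e → e)); result t.
[[f p] [k g]]: functor [f p] : (t → ((t → (e → t)) → (t → (e → t)))), argument [k g] : t; result ((t → (e → t)) → (t → (e → t))).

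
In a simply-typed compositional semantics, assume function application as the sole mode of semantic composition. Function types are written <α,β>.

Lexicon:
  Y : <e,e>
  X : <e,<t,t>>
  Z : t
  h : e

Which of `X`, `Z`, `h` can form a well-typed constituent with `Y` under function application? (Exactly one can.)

h

X : <e,<t,t>> — Y needs e; X needs e; neither fits.
Z : t — Y needs e; Z needs nothing (atomic); neither fits.
h — combines: Y : <e,e> takes h : e as argument, giving e.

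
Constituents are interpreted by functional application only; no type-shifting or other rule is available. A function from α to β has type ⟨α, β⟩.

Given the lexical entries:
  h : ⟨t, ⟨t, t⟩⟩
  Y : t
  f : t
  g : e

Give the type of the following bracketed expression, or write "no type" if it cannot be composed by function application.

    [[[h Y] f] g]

[h Y]: ⟨t, ⟨t, t⟩⟩ applied to t yields ⟨t, t⟩.
[[h Y] f]: ⟨t, t⟩ applied to t yields t.
At [[[h Y] f] g]: neither t nor e can take the other as argument; the node is ill-typed.

no type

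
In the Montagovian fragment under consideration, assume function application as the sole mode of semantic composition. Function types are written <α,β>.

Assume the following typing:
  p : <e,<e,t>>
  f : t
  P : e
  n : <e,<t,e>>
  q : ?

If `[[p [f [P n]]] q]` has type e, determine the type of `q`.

At [[p [f [P n]]] q] (required: e): [p [f [P n]]] is <e,t>, which is not a function with range e; hence q is the functor — type <<e,t>,e>.

<<e,t>,e>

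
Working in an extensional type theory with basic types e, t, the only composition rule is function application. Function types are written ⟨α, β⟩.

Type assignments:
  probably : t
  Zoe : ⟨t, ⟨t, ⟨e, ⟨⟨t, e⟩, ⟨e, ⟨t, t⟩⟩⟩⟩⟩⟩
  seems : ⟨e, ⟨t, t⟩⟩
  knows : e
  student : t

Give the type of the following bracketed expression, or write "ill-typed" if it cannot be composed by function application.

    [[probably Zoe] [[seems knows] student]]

⟨e, ⟨⟨t, e⟩, ⟨e, ⟨t, t⟩⟩⟩⟩

At [probably Zoe], Zoe : ⟨t, ⟨t, ⟨e, ⟨⟨t, e⟩, ⟨e, ⟨t, t⟩⟩⟩⟩⟩⟩ takes probably : t, giving ⟨t, ⟨e, ⟨⟨t, e⟩, ⟨e, ⟨t, t⟩⟩⟩⟩⟩.
At [seems knows], seems : ⟨e, ⟨t, t⟩⟩ takes knows : e, giving ⟨t, t⟩.
At [[seems knows] student], [seems knows] : ⟨t, t⟩ takes student : t, giving t.
At [[probably Zoe] [[seems knows] student]], [probably Zoe] : ⟨t, ⟨e, ⟨⟨t, e⟩, ⟨e, ⟨t, t⟩⟩⟩⟩⟩ takes [[seems knows] student] : t, giving ⟨e, ⟨⟨t, e⟩, ⟨e, ⟨t, t⟩⟩⟩⟩.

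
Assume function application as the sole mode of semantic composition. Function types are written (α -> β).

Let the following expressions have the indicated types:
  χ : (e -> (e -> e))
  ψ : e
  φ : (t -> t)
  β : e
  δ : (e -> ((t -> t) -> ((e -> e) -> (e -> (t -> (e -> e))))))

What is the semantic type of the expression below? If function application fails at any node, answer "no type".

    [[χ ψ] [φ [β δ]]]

(e -> (t -> (e -> e)))

[χ ψ]: (e -> (e -> e)) applied to e yields (e -> e).
[β δ]: (e -> ((t -> t) -> ((e -> e) -> (e -> (t -> (e -> e)))))) applied to e yields ((t -> t) -> ((e -> e) -> (e -> (t -> (e -> e))))).
[φ [β δ]]: ((t -> t) -> ((e -> e) -> (e -> (t -> (e -> e))))) applied to (t -> t) yields ((e -> e) -> (e -> (t -> (e -> e)))).
[[χ ψ] [φ [β δ]]]: ((e -> e) -> (e -> (t -> (e -> e)))) applied to (e -> e) yields (e -> (t -> (e -> e))).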